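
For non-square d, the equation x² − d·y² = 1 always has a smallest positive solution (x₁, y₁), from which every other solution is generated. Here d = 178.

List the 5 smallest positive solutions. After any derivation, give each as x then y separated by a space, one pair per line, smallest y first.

√178 → a₀=13, period (2,1,12,1,2,26); ℓ=6 even so k=5
i=0: a=13 ⇒ p=13, q=1
i=1: a=2 ⇒ p=27, q=2
…
i=3: a=12 ⇒ p=507, q=38
i=4: a=1 ⇒ p=547, q=41
i=5: a=2 ⇒ p=1601, q=120
(x₁, y₁) = (1601, 120);  1601² − 178·120² = 1 ✓
(x_2, y_2) = (1601·1601 + 178·120·120, 1601·120 + 120·1601) = (5126401, 384240)
(x_3, y_3) = (1601·5126401 + 178·120·384240, 1601·384240 + 120·5126401) = (16414734401, 1230336360)
(x_4, y_4) = (1601·16414734401 + 178·120·1230336360, 1601·1230336360 + 120·16414734401) = (52559974425601, 3939536640480)
(x_5, y_5) = (1601·52559974425601 + 178·120·3939536640480, 1601·3939536640480 + 120·52559974425601) = (168297021696040001, 12614395092480600)

1601 120
5126401 384240
16414734401 1230336360
52559974425601 3939536640480
168297021696040001 12614395092480600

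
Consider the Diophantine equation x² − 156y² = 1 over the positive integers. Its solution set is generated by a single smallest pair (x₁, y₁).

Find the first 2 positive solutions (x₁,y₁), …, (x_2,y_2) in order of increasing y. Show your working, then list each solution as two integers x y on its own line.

d=156: √d = [12; 2,24] (ℓ=2, even), read p_1/q_1
k=0  a_k=12  p_k/q_k = 12/1
k=1  a_k=2  p_k/q_k = 25/2
fundamental: x₁=25, y₁=2  (since 625 − 156·4 = 1)
(25+2√156)^2 = 1249 + 100√156

25 2
1249 100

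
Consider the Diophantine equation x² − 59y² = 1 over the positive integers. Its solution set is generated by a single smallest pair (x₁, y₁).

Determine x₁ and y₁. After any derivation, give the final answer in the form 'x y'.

530 69

√59 → a₀=7, period (1,2,7,2,1,14); ℓ=6 even so k=5
a_0=7:  p_0=7·1+0=7,  q_0=7·0+1=1
…
a_4=2:  p_4=2·169+23=361,  q_4=2·22+3=47
a_5=1:  p_5=1·361+169=530,  q_5=1·47+22=69
fundamental: x₁=530, y₁=69  (since 280900 − 59·4761 = 1)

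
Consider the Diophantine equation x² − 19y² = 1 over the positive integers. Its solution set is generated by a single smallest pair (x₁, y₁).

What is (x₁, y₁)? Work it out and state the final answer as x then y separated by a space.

d=19: √d = [4; 2,1,3,1,2,8] (ℓ=6, even), read p_5/q_5
i=0: a=4 ⇒ p=4, q=1
…
i=2: a=1 ⇒ p=13, q=3
i=3: a=3 ⇒ p=48, q=11
i=4: a=1 ⇒ p=61, q=14
i=5: a=2 ⇒ p=170, q=39
(x₁, y₁) = (170, 39);  170² − 19·39² = 1 ✓

170 39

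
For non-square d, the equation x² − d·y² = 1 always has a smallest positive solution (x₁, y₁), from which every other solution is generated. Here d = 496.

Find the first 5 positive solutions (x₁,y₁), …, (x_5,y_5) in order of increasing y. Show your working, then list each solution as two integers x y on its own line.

√496 → a₀=22, period (3,1,2,4,1,…,1,3,44); ℓ=16 even so k=15
i=0: a=22 ⇒ p=22, q=1
i=1: a=3 ⇒ p=67, q=3
…
i=5: a=1 ⇒ p=1314, q=59
i=6: a=1 ⇒ p=2383, q=107
i=7: a=2 ⇒ p=6080, q=273
…
i=9: a=2 ⇒ p=35166, q=1579
i=10: a=1 ⇒ p=49709, q=2232
i=11: a=1 ⇒ p=84875, q=3811
…
i=14: a=1 ⇒ p=1252502, q=56239
i=15: a=3 ⇒ p=4620799, q=207480
fundamental: x₁=4620799, y₁=207480  (since 21351783398401 − 496·43047950400 = 1)
n=2: (4620799,207480)∘(4620799,207480) = (4620799·4620799+496·207480·207480, 4620799·207480+207480·4620799) = (42703566796801,1917446753040)
n=3: (42703566796801,1917446753040)∘(4620799,207480) = (4620799·42703566796801+496·207480·1917446753040, 4620799·1917446753040+207480·42703566796801) = (394649197502177907199,17720272078000750440)
n=4: (394649197502177907199,17720272078000750440)∘(4620799,207480) = (4620799·394649197502177907199+496·207480·17720272078000750440, 4620799·17720272078000750440+207480·394649197502177907199) = (3647189234337689639247667201,163763630995505661818050080)
n=5: (3647189234337689639247667201,163763630995505661818050080)∘(4620799,207480) = (4620799·3647189234337689639247667201+496·207480·163763630995505661818050080, 4620799·163763630995505661818050080+207480·3647189234337689639247667201) = (33705856733676329245494460531519999,1513437644680785412974289982477400)

4620799 207480
42703566796801 1917446753040
394649197502177907199 17720272078000750440
3647189234337689639247667201 163763630995505661818050080
33705856733676329245494460531519999 1513437644680785412974289982477400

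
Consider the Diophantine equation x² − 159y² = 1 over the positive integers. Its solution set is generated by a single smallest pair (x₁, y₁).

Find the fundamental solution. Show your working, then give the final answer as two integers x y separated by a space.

√159 → a₀=12, period (1,1,1,1,3,1,1,1,1,24); ℓ=10 even so k=9
a_0=12:  p_0=12·1+0=12,  q_0=12·0+1=1
…
a_2=1:  p_2=1·13+12=25,  q_2=1·1+1=2
a_3=1:  p_3=1·25+13=38,  q_3=1·2+1=3
a_4=1:  p_4=1·38+25=63,  q_4=1·3+2=5
a_5=3:  p_5=3·63+38=227,  q_5=3·5+3=18
a_6=1:  p_6=1·227+63=290,  q_6=1·18+5=23
a_7=1:  p_7=1·290+227=517,  q_7=1·23+18=41
a_8=1:  p_8=1·517+290=807,  q_8=1·41+23=64
a_9=1:  p_9=1·807+517=1324,  q_9=1·64+41=105
fundamental: x₁=1324, y₁=105  (since 1752976 − 159·11025 = 1)

1324 105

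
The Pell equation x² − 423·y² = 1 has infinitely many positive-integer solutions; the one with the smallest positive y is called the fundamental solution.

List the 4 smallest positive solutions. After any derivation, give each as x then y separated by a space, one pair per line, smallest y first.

4607 224
42448897 2063936
391124132351 19017106080
3603817713033217 175223613357184

[20; 1,1,3,4,3,1,1,40] for √423; ℓ=8 ⇒ convergent index 7
step 0: (20, 1)  from 20·(1,0) + (0,1)
step 1: (21, 1)  from 1·(20,1) + (1,0)
step 2: (41, 2)  from 1·(21,1) + (20,1)
step 3: (144, 7)  from 3·(41,2) + (21,1)
step 4: (617, 30)  from 4·(144,7) + (41,2)
step 5: (1995, 97)  from 3·(617,30) + (144,7)
step 6: (2612, 127)  from 1·(1995,97) + (617,30)
step 7: (4607, 224)  from 1·(2612,127) + (1995,97)
(x₁, y₁) = (4607, 224);  4607² − 423·224² = 1 ✓
(4607+224√423)^2 = 42448897 + 2063936√423
(4607+224√423)^3 = 391124132351 + 19017106080√423
(4607+224√423)^4 = 3603817713033217 + 175223613357184√423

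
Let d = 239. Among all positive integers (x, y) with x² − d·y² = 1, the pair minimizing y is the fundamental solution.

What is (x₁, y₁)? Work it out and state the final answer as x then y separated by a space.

√239 = [15; 2,5,1,2,4,15,4,2,1,5,2,30, …], period ℓ=12 (even) → k=11
a_0=15:  p_0=15·1+0=15,  q_0=15·0+1=1
a_1=2:  p_1=2·15+1=31,  q_1=2·1+0=2
a_2=5:  p_2=5·31+15=170,  q_2=5·2+1=11
…
a_4=2:  p_4=2·201+170=572,  q_4=2·13+11=37
…
a_7=4:  p_7=4·37907+2489=154117,  q_7=4·2452+161=9969
…
a_10=5:  p_10=5·500258+346141=2847431,  q_10=5·32359+22390=184185
a_11=2:  p_11=2·2847431+500258=6195120,  q_11=2·184185+32359=400729
fundamental: x₁=6195120, y₁=400729  (since 38379511814400 − 239·160583731441 = 1)

6195120 400729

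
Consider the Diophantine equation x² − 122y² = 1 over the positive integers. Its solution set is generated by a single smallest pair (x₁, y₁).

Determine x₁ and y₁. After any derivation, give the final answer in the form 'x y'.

243 22

√122 → a₀=11, period (22); ℓ=1 odd so k=1
k=0  a_k=11  p_k/q_k = 11/1
k=1  a_k=22  p_k/q_k = 243/22
fundamental: x₁=243, y₁=22  (since 59049 − 122·484 = 1)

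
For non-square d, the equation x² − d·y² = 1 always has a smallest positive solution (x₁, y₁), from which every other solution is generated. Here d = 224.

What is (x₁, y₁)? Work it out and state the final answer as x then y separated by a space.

[14; 1,28] for √224; ℓ=2 ⇒ convergent index 1
i=0: a=14 ⇒ p=14, q=1
i=1: a=1 ⇒ p=15, q=1
fundamental: x₁=15, y₁=1  (since 225 − 224·1 = 1)

15 1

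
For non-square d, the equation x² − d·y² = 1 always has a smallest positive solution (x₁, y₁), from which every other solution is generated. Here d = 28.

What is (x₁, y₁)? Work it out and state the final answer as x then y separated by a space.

127 24

√28 → a₀=5, period (3,2,3,10); ℓ=4 even so k=3
i=0: a=5 ⇒ p=5, q=1
…
i=2: a=2 ⇒ p=37, q=7
i=3: a=3 ⇒ p=127, q=24
(x₁, y₁) = (127, 24);  127² − 28·24² = 1 ✓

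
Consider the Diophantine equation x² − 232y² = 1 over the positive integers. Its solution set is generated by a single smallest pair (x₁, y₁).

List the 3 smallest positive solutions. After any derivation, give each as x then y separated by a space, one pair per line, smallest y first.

19603 1287
768555217 50458122
30131975818099 1978261129845

d=232: √d = [15; 4,3,7,3,4,30] (ℓ=6, even), read p_5/q_5
k=0  a_k=15  p_k/q_k = 15/1
k=1  a_k=4  p_k/q_k = 61/4
k=2  a_k=3  p_k/q_k = 198/13
…
k=4  a_k=3  p_k/q_k = 4539/298
k=5  a_k=4  p_k/q_k = 19603/1287
fundamental: x₁=19603, y₁=1287  (since 384277609 − 232·1656369 = 1)
n=2: (19603,1287)∘(19603,1287) = (19603·19603+232·1287·1287, 19603·1287+1287·19603) = (768555217,50458122)
n=3: (768555217,50458122)∘(19603,1287) = (19603·768555217+232·1287·50458122, 19603·50458122+1287·768555217) = (30131975818099,1978261129845)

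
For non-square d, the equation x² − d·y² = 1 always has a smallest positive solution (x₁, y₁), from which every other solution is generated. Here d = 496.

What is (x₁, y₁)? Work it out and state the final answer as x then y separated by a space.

4620799 207480

[22; 3,1,2,4,1,…,1,3,44] for √496; ℓ=16 ⇒ convergent index 15
step 0: (22, 1)  from 22·(1,0) + (0,1)
step 1: (67, 3)  from 3·(22,1) + (1,0)
…
step 3: (245, 11)  from 2·(89,4) + (67,3)
step 4: (1069, 48)  from 4·(245,11) + (89,4)
…
step 6: (2383, 107)  from 1·(1314,59) + (1069,48)
…
step 8: (14543, 653)  from 2·(6080,273) + (2383,107)
step 9: (35166, 1579)  from 2·(14543,653) + (6080,273)
…
step 11: (84875, 3811)  from 1·(49709,2232) + (35166,1579)
step 12: (389209, 17476)  from 4·(84875,3811) + (49709,2232)
…
step 14: (1252502, 56239)  from 1·(863293,38763) + (389209,17476)
step 15: (4620799, 207480)  from 3·(1252502,56239) + (863293,38763)
(x₁, y₁) = (4620799, 207480);  4620799² − 496·207480² = 1 ✓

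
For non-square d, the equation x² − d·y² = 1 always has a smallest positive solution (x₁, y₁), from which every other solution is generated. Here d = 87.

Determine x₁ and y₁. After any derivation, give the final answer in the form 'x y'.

28 3

√87 = [9; 3,18, …], period ℓ=2 (even) → k=1
i=0: a=9 ⇒ p=9, q=1
i=1: a=3 ⇒ p=28, q=3
→ (28, 3).  Check: 28²=784, 87·3²=783, difference 1.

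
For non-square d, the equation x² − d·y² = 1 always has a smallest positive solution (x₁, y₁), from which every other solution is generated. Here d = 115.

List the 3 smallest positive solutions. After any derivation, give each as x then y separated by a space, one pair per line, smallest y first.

1126 105
2535751 236460
5710510126 532507815

√115 = [10; 1,2,1,1,1,1,1,2,1,20, …], period ℓ=10 (even) → k=9
k=0  a_k=10  p_k/q_k = 10/1
k=1  a_k=1  p_k/q_k = 11/1
…
k=4  a_k=1  p_k/q_k = 75/7
…
k=8  a_k=2  p_k/q_k = 815/76
k=9  a_k=1  p_k/q_k = 1126/105
→ (1126, 105).  Check: 1126²=1267876, 115·105²=1267875, difference 1.
(x_2, y_2) = (1126·1126 + 115·105·105, 1126·105 + 105·1126) = (2535751, 236460)
(x_3, y_3) = (1126·2535751 + 115·105·236460, 1126·236460 + 105·2535751) = (5710510126, 532507815)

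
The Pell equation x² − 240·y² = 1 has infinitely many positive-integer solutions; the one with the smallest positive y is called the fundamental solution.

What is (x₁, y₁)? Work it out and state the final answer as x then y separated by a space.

31 2

[15; 2,30] for √240; ℓ=2 ⇒ convergent index 1
i=0: a=15 ⇒ p=15, q=1
i=1: a=2 ⇒ p=31, q=2
(x₁, y₁) = (31, 2);  31² − 240·2² = 1 ✓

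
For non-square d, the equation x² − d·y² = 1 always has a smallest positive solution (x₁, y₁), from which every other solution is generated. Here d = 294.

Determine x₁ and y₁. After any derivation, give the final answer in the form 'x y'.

4801 280

√294 → a₀=17, period (6,1,4,1,6,34); ℓ=6 even so k=5
step 0: (17, 1)  from 17·(1,0) + (0,1)
step 1: (103, 6)  from 6·(17,1) + (1,0)
…
step 3: (583, 34)  from 4·(120,7) + (103,6)
step 4: (703, 41)  from 1·(583,34) + (120,7)
step 5: (4801, 280)  from 6·(703,41) + (583,34)
→ (4801, 280).  Check: 4801²=23049601, 294·280²=23049600, difference 1.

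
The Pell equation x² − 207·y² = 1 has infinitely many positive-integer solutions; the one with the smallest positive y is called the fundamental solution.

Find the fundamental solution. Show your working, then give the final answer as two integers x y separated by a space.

√207 → a₀=14, period (2,1,1,2,1,1,2,28); ℓ=8 even so k=7
a_0=14:  p_0=14·1+0=14,  q_0=14·0+1=1
a_1=2:  p_1=2·14+1=29,  q_1=2·1+0=2
a_2=1:  p_2=1·29+14=43,  q_2=1·2+1=3
…
a_5=1:  p_5=1·187+72=259,  q_5=1·13+5=18
a_6=1:  p_6=1·259+187=446,  q_6=1·18+13=31
a_7=2:  p_7=2·446+259=1151,  q_7=2·31+18=80
(x₁, y₁) = (1151, 80);  1151² − 207·80² = 1 ✓

1151 80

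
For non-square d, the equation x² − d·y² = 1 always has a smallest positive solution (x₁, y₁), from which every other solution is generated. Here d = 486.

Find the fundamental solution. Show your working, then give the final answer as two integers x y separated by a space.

√486 → a₀=22, period (22,44); ℓ=2 even so k=1
a_0=22:  p_0=22·1+0=22,  q_0=22·0+1=1
a_1=22:  p_1=22·22+1=485,  q_1=22·1+0=22
→ (485, 22).  Check: 485²=235225, 486·22²=235224, difference 1.

485 22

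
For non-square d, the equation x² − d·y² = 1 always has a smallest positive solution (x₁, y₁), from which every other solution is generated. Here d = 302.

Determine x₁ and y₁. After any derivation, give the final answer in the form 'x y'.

4276623 246092

√302 = [17; 2,1,1,1,4,…,1,2,34, …], period ℓ=16 (even) → k=15
k=0  a_k=17  p_k/q_k = 17/1
…
k=2  a_k=1  p_k/q_k = 52/3
…
k=5  a_k=4  p_k/q_k = 643/37
k=6  a_k=2  p_k/q_k = 1425/82
k=7  a_k=1  p_k/q_k = 2068/119
k=8  a_k=16  p_k/q_k = 34513/1986
…
k=10  a_k=2  p_k/q_k = 107675/6196
k=11  a_k=4  p_k/q_k = 467281/26889
k=12  a_k=1  p_k/q_k = 574956/33085
…
k=14  a_k=1  p_k/q_k = 1617193/93059
k=15  a_k=2  p_k/q_k = 4276623/246092
(x₁, y₁) = (4276623, 246092);  4276623² − 302·246092² = 1 ✓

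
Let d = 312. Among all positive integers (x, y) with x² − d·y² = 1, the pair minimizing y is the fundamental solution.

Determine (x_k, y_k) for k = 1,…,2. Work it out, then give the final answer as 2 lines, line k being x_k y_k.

d=312: √d = [17; 1,1,1,34] (ℓ=4, even), read p_3/q_3
i=0: a=17 ⇒ p=17, q=1
i=1: a=1 ⇒ p=18, q=1
i=2: a=1 ⇒ p=35, q=2
i=3: a=1 ⇒ p=53, q=3
(x₁, y₁) = (53, 3);  53² − 312·3² = 1 ✓
k=2:  x_2 = 53·53+312·3·3 = 5617,  y_2 = 53·3+3·53 = 318

53 3
5617 318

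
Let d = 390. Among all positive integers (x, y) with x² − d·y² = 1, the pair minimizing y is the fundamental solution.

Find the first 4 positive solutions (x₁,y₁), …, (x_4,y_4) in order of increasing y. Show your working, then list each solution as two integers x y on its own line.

79 4
12481 632
1971919 99852
311550721 15775984

√390 = [19; 1,2,1,38, …], period ℓ=4 (even) → k=3
a_0=19:  p_0=19·1+0=19,  q_0=19·0+1=1
a_1=1:  p_1=1·19+1=20,  q_1=1·1+0=1
a_2=2:  p_2=2·20+19=59,  q_2=2·1+1=3
a_3=1:  p_3=1·59+20=79,  q_3=1·3+1=4
→ (79, 4).  Check: 79²=6241, 390·4²=6240, difference 1.
(79+4√390)^2 = 12481 + 632√390
(79+4√390)^3 = 1971919 + 99852√390
(79+4√390)^4 = 311550721 + 15775984√390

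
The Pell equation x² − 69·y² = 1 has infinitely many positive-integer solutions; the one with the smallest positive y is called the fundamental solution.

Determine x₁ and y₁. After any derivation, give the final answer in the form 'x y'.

7775 936

√69 → a₀=8, period (3,3,1,4,1,3,3,16); ℓ=8 even so k=7
a_0=8:  p_0=8·1+0=8,  q_0=8·0+1=1
…
a_4=4:  p_4=4·108+83=515,  q_4=4·13+10=62
a_5=1:  p_5=1·515+108=623,  q_5=1·62+13=75
a_6=3:  p_6=3·623+515=2384,  q_6=3·75+62=287
a_7=3:  p_7=3·2384+623=7775,  q_7=3·287+75=936
(x₁, y₁) = (7775, 936);  7775² − 69·936² = 1 ✓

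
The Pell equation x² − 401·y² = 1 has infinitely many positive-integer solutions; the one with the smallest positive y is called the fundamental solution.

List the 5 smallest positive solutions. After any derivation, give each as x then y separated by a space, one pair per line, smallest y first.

801 40
1283201 64080
2055687201 102656120
3293209612801 164455040160
5275719744020001 263456871680200

d=401: √d = [20; 40] (ℓ=1, odd), read p_1/q_1
a_0=20:  p_0=20·1+0=20,  q_0=20·0+1=1
a_1=40:  p_1=40·20+1=801,  q_1=40·1+0=40
(x₁, y₁) = (801, 40);  801² − 401·40² = 1 ✓
(x_2, y_2) = (801·801 + 401·40·40, 801·40 + 40·801) = (1283201, 64080)
(x_3, y_3) = (801·1283201 + 401·40·64080, 801·64080 + 40·1283201) = (2055687201, 102656120)
(x_4, y_4) = (801·2055687201 + 401·40·102656120, 801·102656120 + 40·2055687201) = (3293209612801, 164455040160)
(x_5, y_5) = (801·3293209612801 + 401·40·164455040160, 801·164455040160 + 40·3293209612801) = (5275719744020001, 263456871680200)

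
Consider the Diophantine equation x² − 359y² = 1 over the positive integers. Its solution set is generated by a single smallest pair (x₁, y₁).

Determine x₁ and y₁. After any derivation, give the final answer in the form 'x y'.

√359 → a₀=18, period (1,17,1,36); ℓ=4 even so k=3
i=0: a=18 ⇒ p=18, q=1
…
i=2: a=17 ⇒ p=341, q=18
i=3: a=1 ⇒ p=360, q=19
(x₁, y₁) = (360, 19);  360² − 359·19² = 1 ✓

360 19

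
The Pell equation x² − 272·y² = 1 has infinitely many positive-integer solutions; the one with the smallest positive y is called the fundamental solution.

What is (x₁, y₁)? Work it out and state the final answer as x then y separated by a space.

d=272: √d = [16; 2,32] (ℓ=2, even), read p_1/q_1
i=0: a=16 ⇒ p=16, q=1
i=1: a=2 ⇒ p=33, q=2
fundamental: x₁=33, y₁=2  (since 1089 − 272·4 = 1)

33 2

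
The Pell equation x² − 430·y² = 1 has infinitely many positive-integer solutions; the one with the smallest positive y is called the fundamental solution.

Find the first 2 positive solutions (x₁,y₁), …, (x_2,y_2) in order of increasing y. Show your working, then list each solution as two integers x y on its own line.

2862251 138030
16384961574001 790153011060

√430 → a₀=20, period (1,2,1,3,1,…,2,1,40); ℓ=14 even so k=13
k=0  a_k=20  p_k/q_k = 20/1
k=1  a_k=1  p_k/q_k = 21/1
k=2  a_k=2  p_k/q_k = 62/3
…
k=4  a_k=3  p_k/q_k = 311/15
k=5  a_k=1  p_k/q_k = 394/19
…
k=7  a_k=8  p_k/q_k = 21794/1051
…
k=9  a_k=1  p_k/q_k = 155233/7486
k=10  a_k=3  p_k/q_k = 599138/28893
k=11  a_k=1  p_k/q_k = 754371/36379
k=12  a_k=2  p_k/q_k = 2107880/101651
k=13  a_k=1  p_k/q_k = 2862251/138030
(x₁, y₁) = (2862251, 138030);  2862251² − 430·138030² = 1 ✓
n=2: (2862251,138030)∘(2862251,138030) = (2862251·2862251+430·138030·138030, 2862251·138030+138030·2862251) = (16384961574001,790153011060)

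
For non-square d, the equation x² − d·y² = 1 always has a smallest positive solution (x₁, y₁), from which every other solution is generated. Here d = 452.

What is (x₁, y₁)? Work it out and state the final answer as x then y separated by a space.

1204353 56648

√452 = [21; 3,1,5,3,10,3,5,1,3,42, …], period ℓ=10 (even) → k=9
step 0: (21, 1)  from 21·(1,0) + (0,1)
step 1: (64, 3)  from 3·(21,1) + (1,0)
…
step 3: (489, 23)  from 5·(85,4) + (64,3)
step 4: (1552, 73)  from 3·(489,23) + (85,4)
…
step 6: (49579, 2332)  from 3·(16009,753) + (1552,73)
step 7: (263904, 12413)  from 5·(49579,2332) + (16009,753)
step 8: (313483, 14745)  from 1·(263904,12413) + (49579,2332)
step 9: (1204353, 56648)  from 3·(313483,14745) + (263904,12413)
(x₁, y₁) = (1204353, 56648);  1204353² − 452·56648² = 1 ✓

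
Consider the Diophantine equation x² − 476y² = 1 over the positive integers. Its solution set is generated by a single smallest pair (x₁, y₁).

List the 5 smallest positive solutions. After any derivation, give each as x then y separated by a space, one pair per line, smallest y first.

28799 1320
1658764801 76029360
95541534979199 4379139075960
5503001330073139201 252229652421114720
316961870514011136719999 14527923515772226566600

√476 → a₀=21, period (1,4,2,10,2,4,1,42); ℓ=8 even so k=7
a_0=21:  p_0=21·1+0=21,  q_0=21·0+1=1
a_1=1:  p_1=1·21+1=22,  q_1=1·1+0=1
…
a_3=2:  p_3=2·109+22=240,  q_3=2·5+1=11
a_4=10:  p_4=10·240+109=2509,  q_4=10·11+5=115
…
a_6=4:  p_6=4·5258+2509=23541,  q_6=4·241+115=1079
a_7=1:  p_7=1·23541+5258=28799,  q_7=1·1079+241=1320
→ (28799, 1320).  Check: 28799²=829382401, 476·1320²=829382400, difference 1.
(x_2, y_2) = (28799·28799 + 476·1320·1320, 28799·1320 + 1320·28799) = (1658764801, 76029360)
(x_3, y_3) = (28799·1658764801 + 476·1320·76029360, 28799·76029360 + 1320·1658764801) = (95541534979199, 4379139075960)
(x_4, y_4) = (28799·95541534979199 + 476·1320·4379139075960, 28799·4379139075960 + 1320·95541534979199) = (5503001330073139201, 252229652421114720)
(x_5, y_5) = (28799·5503001330073139201 + 476·1320·252229652421114720, 28799·252229652421114720 + 1320·5503001330073139201) = (316961870514011136719999, 14527923515772226566600)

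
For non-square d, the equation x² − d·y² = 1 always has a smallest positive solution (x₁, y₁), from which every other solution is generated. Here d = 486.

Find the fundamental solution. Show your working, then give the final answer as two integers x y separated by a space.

485 22

√486 = [22; 22,44, …], period ℓ=2 (even) → k=1
step 0: (22, 1)  from 22·(1,0) + (0,1)
step 1: (485, 22)  from 22·(22,1) + (1,0)
(x₁, y₁) = (485, 22);  485² − 486·22² = 1 ✓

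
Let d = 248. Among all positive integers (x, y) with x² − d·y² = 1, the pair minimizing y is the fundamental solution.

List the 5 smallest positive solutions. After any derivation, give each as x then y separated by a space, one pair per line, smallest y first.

√248 → a₀=15, period (1,2,1,30); ℓ=4 even so k=3
k=0  a_k=15  p_k/q_k = 15/1
…
k=2  a_k=2  p_k/q_k = 47/3
k=3  a_k=1  p_k/q_k = 63/4
fundamental: x₁=63, y₁=4  (since 3969 − 248·16 = 1)
(63+4√248)^2 = 7937 + 504√248
(63+4√248)^3 = 999999 + 63500√248
(63+4√248)^4 = 125991937 + 8000496√248
(63+4√248)^5 = 15873984063 + 1007998996√248

63 4
7937 504
999999 63500
125991937 8000496
15873984063 1007998996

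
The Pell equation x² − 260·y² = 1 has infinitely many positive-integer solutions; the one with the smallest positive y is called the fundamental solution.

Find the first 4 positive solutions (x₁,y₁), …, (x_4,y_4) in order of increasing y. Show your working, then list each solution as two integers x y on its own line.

129 8
33281 2064
8586369 532504
2215249921 137383968

√260 = [16; 8,32, …], period ℓ=2 (even) → k=1
step 0: (16, 1)  from 16·(1,0) + (0,1)
step 1: (129, 8)  from 8·(16,1) + (1,0)
→ (129, 8).  Check: 129²=16641, 260·8²=16640, difference 1.
k=2:  x_2 = 129·129+260·8·8 = 33281,  y_2 = 129·8+8·129 = 2064
k=3:  x_3 = 129·33281+260·8·2064 = 8586369,  y_3 = 129·2064+8·33281 = 532504
k=4:  x_4 = 129·8586369+260·8·532504 = 2215249921,  y_4 = 129·532504+8·8586369 = 137383968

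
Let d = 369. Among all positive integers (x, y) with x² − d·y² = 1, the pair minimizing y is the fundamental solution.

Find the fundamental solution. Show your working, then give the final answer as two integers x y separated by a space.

√369 = [19; 4,1,3,2,7,4,7,2,3,1,4,38, …], period ℓ=12 (even) → k=11
i=0: a=19 ⇒ p=19, q=1
…
i=3: a=3 ⇒ p=365, q=19
…
i=5: a=7 ⇒ p=6147, q=320
…
i=10: a=1 ⇒ p=1758061, q=91521
i=11: a=4 ⇒ p=8396801, q=437120
→ (8396801, 437120).  Check: 8396801²=70506267033601, 369·437120²=70506267033600, difference 1.

8396801 437120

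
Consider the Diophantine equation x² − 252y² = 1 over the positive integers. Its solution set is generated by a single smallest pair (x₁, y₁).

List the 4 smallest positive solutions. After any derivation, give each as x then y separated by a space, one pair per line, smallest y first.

127 8
32257 2032
8193151 516120
2081028097 131092448

√252 = [15; 1,6,1,30, …], period ℓ=4 (even) → k=3
step 0: (15, 1)  from 15·(1,0) + (0,1)
step 1: (16, 1)  from 1·(15,1) + (1,0)
step 2: (111, 7)  from 6·(16,1) + (15,1)
step 3: (127, 8)  from 1·(111,7) + (16,1)
(x₁, y₁) = (127, 8);  127² − 252·8² = 1 ✓
k=2:  x_2 = 127·127+252·8·8 = 32257,  y_2 = 127·8+8·127 = 2032
k=3:  x_3 = 127·32257+252·8·2032 = 8193151,  y_3 = 127·2032+8·32257 = 516120
k=4:  x_4 = 127·8193151+252·8·516120 = 2081028097,  y_4 = 127·516120+8·8193151 = 131092448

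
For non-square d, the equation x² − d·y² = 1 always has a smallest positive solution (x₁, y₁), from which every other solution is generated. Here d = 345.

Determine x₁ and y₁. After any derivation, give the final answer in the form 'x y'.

6761 364

[18; 1,1,2,1,6,1,2,1,1,36] for √345; ℓ=10 ⇒ convergent index 9
a_0=18:  p_0=18·1+0=18,  q_0=18·0+1=1
a_1=1:  p_1=1·18+1=19,  q_1=1·1+0=1
…
a_8=1:  p_8=1·2879+1003=3882,  q_8=1·155+54=209
a_9=1:  p_9=1·3882+2879=6761,  q_9=1·209+155=364
(x₁, y₁) = (6761, 364);  6761² − 345·364² = 1 ✓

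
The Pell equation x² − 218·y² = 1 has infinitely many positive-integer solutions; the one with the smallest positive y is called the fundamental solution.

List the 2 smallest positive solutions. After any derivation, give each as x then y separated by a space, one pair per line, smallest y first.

126003 8534
31753512017 2150619204

d=218: √d = [14; 1,3,3,1,28] (ℓ=5, odd), read p_9/q_9
a_0=14:  p_0=14·1+0=14,  q_0=14·0+1=1
a_1=1:  p_1=1·14+1=15,  q_1=1·1+0=1
a_2=3:  p_2=3·15+14=59,  q_2=3·1+1=4
a_3=3:  p_3=3·59+15=192,  q_3=3·4+1=13
a_4=1:  p_4=1·192+59=251,  q_4=1·13+4=17
a_5=28:  p_5=28·251+192=7220,  q_5=28·17+13=489
a_6=1:  p_6=1·7220+251=7471,  q_6=1·489+17=506
…
a_8=3:  p_8=3·29633+7471=96370,  q_8=3·2007+506=6527
a_9=1:  p_9=1·96370+29633=126003,  q_9=1·6527+2007=8534
(x₁, y₁) = (126003, 8534);  126003² − 218·8534² = 1 ✓
n=2: (126003,8534)∘(126003,8534) = (126003·126003+218·8534·8534, 126003·8534+8534·126003) = (31753512017,2150619204)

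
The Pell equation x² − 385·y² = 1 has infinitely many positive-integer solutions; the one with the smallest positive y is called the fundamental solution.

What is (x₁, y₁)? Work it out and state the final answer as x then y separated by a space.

95831 4884

d=385: √d = [19; 1,1,1,1,1,…,1,1,38] (ℓ=16, even), read p_15/q_15
k=0  a_k=19  p_k/q_k = 19/1
k=1  a_k=1  p_k/q_k = 20/1
…
k=4  a_k=1  p_k/q_k = 98/5
k=5  a_k=1  p_k/q_k = 157/8
k=6  a_k=3  p_k/q_k = 569/29
…
k=8  a_k=2  p_k/q_k = 2021/103
…
k=13  a_k=1  p_k/q_k = 36280/1849
k=14  a_k=1  p_k/q_k = 59551/3035
k=15  a_k=1  p_k/q_k = 95831/4884
→ (95831, 4884).  Check: 95831²=9183580561, 385·4884²=9183580560, difference 1.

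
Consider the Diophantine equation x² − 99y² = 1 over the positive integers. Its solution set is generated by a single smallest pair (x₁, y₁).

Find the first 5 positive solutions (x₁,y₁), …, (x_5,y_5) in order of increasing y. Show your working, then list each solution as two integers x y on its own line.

√99 → a₀=9, period (1,18); ℓ=2 even so k=1
i=0: a=9 ⇒ p=9, q=1
i=1: a=1 ⇒ p=10, q=1
fundamental: x₁=10, y₁=1  (since 100 − 99·1 = 1)
n=2: (10,1)∘(10,1) = (10·10+99·1·1, 10·1+1·10) = (199,20)
n=3: (199,20)∘(10,1) = (10·199+99·1·20, 10·20+1·199) = (3970,399)
n=4: (3970,399)∘(10,1) = (10·3970+99·1·399, 10·399+1·3970) = (79201,7960)
n=5: (79201,7960)∘(10,1) = (10·79201+99·1·7960, 10·7960+1·79201) = (1580050,158801)

10 1
199 20
3970 399
79201 7960
1580050 158801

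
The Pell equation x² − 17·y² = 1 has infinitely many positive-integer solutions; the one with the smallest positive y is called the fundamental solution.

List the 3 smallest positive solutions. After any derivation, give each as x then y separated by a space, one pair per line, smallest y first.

d=17: √d = [4; 8] (ℓ=1, odd), read p_1/q_1
step 0: (4, 1)  from 4·(1,0) + (0,1)
step 1: (33, 8)  from 8·(4,1) + (1,0)
fundamental: x₁=33, y₁=8  (since 1089 − 17·64 = 1)
n=2: (33,8)∘(33,8) = (33·33+17·8·8, 33·8+8·33) = (2177,528)
n=3: (2177,528)∘(33,8) = (33·2177+17·8·528, 33·528+8·2177) = (143649,34840)

33 8
2177 528
143649 34840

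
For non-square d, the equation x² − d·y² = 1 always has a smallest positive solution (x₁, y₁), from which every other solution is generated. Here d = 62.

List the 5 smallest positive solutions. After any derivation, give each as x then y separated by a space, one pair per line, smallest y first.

63 8
7937 1008
999999 127000
125991937 16000992
15873984063 2015997992

d=62: √d = [7; 1,6,1,14] (ℓ=4, even), read p_3/q_3
step 0: (7, 1)  from 7·(1,0) + (0,1)
step 1: (8, 1)  from 1·(7,1) + (1,0)
step 2: (55, 7)  from 6·(8,1) + (7,1)
step 3: (63, 8)  from 1·(55,7) + (8,1)
(x₁, y₁) = (63, 8);  63² − 62·8² = 1 ✓
k=2:  x_2 = 63·63+62·8·8 = 7937,  y_2 = 63·8+8·63 = 1008
k=3:  x_3 = 63·7937+62·8·1008 = 999999,  y_3 = 63·1008+8·7937 = 127000
k=4:  x_4 = 63·999999+62·8·127000 = 125991937,  y_4 = 63·127000+8·999999 = 16000992
k=5:  x_5 = 63·125991937+62·8·16000992 = 15873984063,  y_5 = 63·16000992+8·125991937 = 2015997992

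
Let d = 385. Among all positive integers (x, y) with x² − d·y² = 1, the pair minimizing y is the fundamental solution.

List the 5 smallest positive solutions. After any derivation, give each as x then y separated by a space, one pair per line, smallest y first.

√385 = [19; 1,1,1,1,1,…,1,1,38, …], period ℓ=16 (even) → k=15
i=0: a=19 ⇒ p=19, q=1
i=1: a=1 ⇒ p=20, q=1
…
i=4: a=1 ⇒ p=98, q=5
…
i=14: a=1 ⇒ p=59551, q=3035
i=15: a=1 ⇒ p=95831, q=4884
→ (95831, 4884).  Check: 95831²=9183580561, 385·4884²=9183580560, difference 1.
k=2:  x_2 = 95831·95831+385·4884·4884 = 18367161121,  y_2 = 95831·4884+4884·95831 = 936077208
k=3:  x_3 = 95831·18367161121+385·4884·936077208 = 3520286834677271,  y_3 = 95831·936077208+4884·18367161121 = 179410429834812
k=4:  x_4 = 95831·3520286834677271+385·4884·179410429834812 = 674705215289547953281,  y_4 = 95831·179410429834812+4884·3520286834677271 = 34386161802063660336
k=5:  x_5 = 95831·674705215289547953281+385·4884·34386161802063660336 = 129315350969305052987065751,  y_5 = 95831·34386161802063660336+4884·674705215289547953281 = 6590520543127714837483620

95831 4884
18367161121 936077208
3520286834677271 179410429834812
674705215289547953281 34386161802063660336
129315350969305052987065751 6590520543127714837483620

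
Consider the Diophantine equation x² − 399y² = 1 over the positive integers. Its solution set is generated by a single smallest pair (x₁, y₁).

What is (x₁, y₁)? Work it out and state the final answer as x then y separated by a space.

[19; 1,38] for √399; ℓ=2 ⇒ convergent index 1
k=0  a_k=19  p_k/q_k = 19/1
k=1  a_k=1  p_k/q_k = 20/1
fundamental: x₁=20, y₁=1  (since 400 − 399·1 = 1)

20 1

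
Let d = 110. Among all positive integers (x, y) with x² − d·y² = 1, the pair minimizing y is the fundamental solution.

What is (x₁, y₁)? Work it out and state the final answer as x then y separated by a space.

[10; 2,20] for √110; ℓ=2 ⇒ convergent index 1
a_0=10:  p_0=10·1+0=10,  q_0=10·0+1=1
a_1=2:  p_1=2·10+1=21,  q_1=2·1+0=2
(x₁, y₁) = (21, 2);  21² − 110·2² = 1 ✓

21 2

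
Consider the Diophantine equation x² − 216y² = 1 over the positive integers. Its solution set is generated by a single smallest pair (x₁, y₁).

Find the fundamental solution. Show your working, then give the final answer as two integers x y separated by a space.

d=216: √d = [14; 1,2,3,2,1,28] (ℓ=6, even), read p_5/q_5
k=0  a_k=14  p_k/q_k = 14/1
k=1  a_k=1  p_k/q_k = 15/1
k=2  a_k=2  p_k/q_k = 44/3
…
k=4  a_k=2  p_k/q_k = 338/23
k=5  a_k=1  p_k/q_k = 485/33
→ (485, 33).  Check: 485²=235225, 216·33²=235224, difference 1.

485 33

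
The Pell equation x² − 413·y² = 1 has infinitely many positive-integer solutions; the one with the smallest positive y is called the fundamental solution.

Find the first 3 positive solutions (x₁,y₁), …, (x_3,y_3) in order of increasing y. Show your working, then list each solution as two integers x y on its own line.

113399 5580
25718666401 1265532840
5832942102300599 287020317040740

d=413: √d = [20; 3,9,1,4,1,9,3,40] (ℓ=8, even), read p_7/q_7
a_0=20:  p_0=20·1+0=20,  q_0=20·0+1=1
a_1=3:  p_1=3·20+1=61,  q_1=3·1+0=3
…
a_3=1:  p_3=1·569+61=630,  q_3=1·28+3=31
a_4=4:  p_4=4·630+569=3089,  q_4=4·31+28=152
a_5=1:  p_5=1·3089+630=3719,  q_5=1·152+31=183
a_6=9:  p_6=9·3719+3089=36560,  q_6=9·183+152=1799
a_7=3:  p_7=3·36560+3719=113399,  q_7=3·1799+183=5580
(x₁, y₁) = (113399, 5580);  113399² − 413·5580² = 1 ✓
(x_2, y_2) = (113399·113399 + 413·5580·5580, 113399·5580 + 5580·113399) = (25718666401, 1265532840)
(x_3, y_3) = (113399·25718666401 + 413·5580·1265532840, 113399·1265532840 + 5580·25718666401) = (5832942102300599, 287020317040740)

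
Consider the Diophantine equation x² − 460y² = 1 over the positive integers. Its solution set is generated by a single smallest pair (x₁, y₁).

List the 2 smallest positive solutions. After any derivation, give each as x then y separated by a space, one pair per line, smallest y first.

2535751 118230
12860066268001 599603681460

√460 → a₀=21, period (2,4,3,1,2,10,2,1,3,4,2,42); ℓ=12 even so k=11
k=0  a_k=21  p_k/q_k = 21/1
…
k=5  a_k=2  p_k/q_k = 2252/105
…
k=7  a_k=2  p_k/q_k = 48922/2281
…
k=9  a_k=3  p_k/q_k = 265693/12388
k=10  a_k=4  p_k/q_k = 1135029/52921
k=11  a_k=2  p_k/q_k = 2535751/118230
→ (2535751, 118230).  Check: 2535751²=6430033134001, 460·118230²=6430033134000, difference 1.
n=2: (2535751,118230)∘(2535751,118230) = (2535751·2535751+460·118230·118230, 2535751·118230+118230·2535751) = (12860066268001,599603681460)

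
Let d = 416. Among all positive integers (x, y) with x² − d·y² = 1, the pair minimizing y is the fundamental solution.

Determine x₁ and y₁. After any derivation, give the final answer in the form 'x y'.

5201 255

[20; 2,1,1,9,1,1,2,40] for √416; ℓ=8 ⇒ convergent index 7
a_0=20:  p_0=20·1+0=20,  q_0=20·0+1=1
a_1=2:  p_1=2·20+1=41,  q_1=2·1+0=2
…
a_4=9:  p_4=9·102+61=979,  q_4=9·5+3=48
a_5=1:  p_5=1·979+102=1081,  q_5=1·48+5=53
a_6=1:  p_6=1·1081+979=2060,  q_6=1·53+48=101
a_7=2:  p_7=2·2060+1081=5201,  q_7=2·101+53=255
→ (5201, 255).  Check: 5201²=27050401, 416·255²=27050400, difference 1.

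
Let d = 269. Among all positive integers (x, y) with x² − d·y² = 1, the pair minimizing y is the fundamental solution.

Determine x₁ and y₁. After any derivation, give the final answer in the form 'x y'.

d=269: √d = [16; 2,2,32] (ℓ=3, odd), read p_5/q_5
step 0: (16, 1)  from 16·(1,0) + (0,1)
step 1: (33, 2)  from 2·(16,1) + (1,0)
step 2: (82, 5)  from 2·(33,2) + (16,1)
…
step 4: (5396, 329)  from 2·(2657,162) + (82,5)
step 5: (13449, 820)  from 2·(5396,329) + (2657,162)
fundamental: x₁=13449, y₁=820  (since 180875601 − 269·672400 = 1)

13449 820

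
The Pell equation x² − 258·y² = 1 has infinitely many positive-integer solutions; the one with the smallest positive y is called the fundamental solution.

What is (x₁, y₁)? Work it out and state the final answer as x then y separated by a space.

d=258: √d = [16; 16,32] (ℓ=2, even), read p_1/q_1
step 0: (16, 1)  from 16·(1,0) + (0,1)
step 1: (257, 16)  from 16·(16,1) + (1,0)
(x₁, y₁) = (257, 16);  257² − 258·16² = 1 ✓

257 16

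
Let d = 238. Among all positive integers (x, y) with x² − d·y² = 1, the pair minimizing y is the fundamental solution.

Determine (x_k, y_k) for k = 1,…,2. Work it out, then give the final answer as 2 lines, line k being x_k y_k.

11663 756
272051137 17634456

[15; 2,2,1,14,1,2,2,30] for √238; ℓ=8 ⇒ convergent index 7
step 0: (15, 1)  from 15·(1,0) + (0,1)
step 1: (31, 2)  from 2·(15,1) + (1,0)
step 2: (77, 5)  from 2·(31,2) + (15,1)
…
step 4: (1589, 103)  from 14·(108,7) + (77,5)
…
step 6: (4983, 323)  from 2·(1697,110) + (1589,103)
step 7: (11663, 756)  from 2·(4983,323) + (1697,110)
→ (11663, 756).  Check: 11663²=136025569, 238·756²=136025568, difference 1.
n=2: (11663,756)∘(11663,756) = (11663·11663+238·756·756, 11663·756+756·11663) = (272051137,17634456)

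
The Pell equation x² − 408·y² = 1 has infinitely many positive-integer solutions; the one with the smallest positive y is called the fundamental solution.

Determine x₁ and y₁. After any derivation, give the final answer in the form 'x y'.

101 5

√408 = [20; 5,40, …], period ℓ=2 (even) → k=1
step 0: (20, 1)  from 20·(1,0) + (0,1)
step 1: (101, 5)  from 5·(20,1) + (1,0)
fundamental: x₁=101, y₁=5  (since 10201 − 408·25 = 1)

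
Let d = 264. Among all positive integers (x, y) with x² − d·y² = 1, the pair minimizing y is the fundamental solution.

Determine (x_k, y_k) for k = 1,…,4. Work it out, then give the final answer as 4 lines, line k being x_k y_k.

65 4
8449 520
1098305 67596
142771201 8786960

d=264: √d = [16; 4,32] (ℓ=2, even), read p_1/q_1
step 0: (16, 1)  from 16·(1,0) + (0,1)
step 1: (65, 4)  from 4·(16,1) + (1,0)
→ (65, 4).  Check: 65²=4225, 264·4²=4224, difference 1.
k=2:  x_2 = 65·65+264·4·4 = 8449,  y_2 = 65·4+4·65 = 520
k=3:  x_3 = 65·8449+264·4·520 = 1098305,  y_3 = 65·520+4·8449 = 67596
k=4:  x_4 = 65·1098305+264·4·67596 = 142771201,  y_4 = 65·67596+4·1098305 = 8786960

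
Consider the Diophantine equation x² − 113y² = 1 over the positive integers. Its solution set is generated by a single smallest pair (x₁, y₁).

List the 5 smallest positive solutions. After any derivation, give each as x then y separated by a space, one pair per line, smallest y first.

1204353 113296
2900932297217 272896754976
6987493029899166849 657328051091107760
16830816386073401651890177 1583310020631184911403584
40540488414026331506287881514113 3813728346553801555156190094544

[10; 1,1,1,2,2,1,1,1,20] for √113; ℓ=9 ⇒ convergent index 17
i=0: a=10 ⇒ p=10, q=1
…
i=4: a=2 ⇒ p=85, q=8
…
i=13: a=2 ⇒ p=131952, q=12413
…
i=16: a=1 ⇒ p=758918, q=71393
i=17: a=1 ⇒ p=1204353, q=113296
(x₁, y₁) = (1204353, 113296);  1204353² − 113·113296² = 1 ✓
(1204353+113296√113)^2 = 2900932297217 + 272896754976√113
(1204353+113296√113)^3 = 6987493029899166849 + 657328051091107760√113
(1204353+113296√113)^4 = 16830816386073401651890177 + 1583310020631184911403584√113
(1204353+113296√113)^5 = 40540488414026331506287881514113 + 3813728346553801555156190094544√113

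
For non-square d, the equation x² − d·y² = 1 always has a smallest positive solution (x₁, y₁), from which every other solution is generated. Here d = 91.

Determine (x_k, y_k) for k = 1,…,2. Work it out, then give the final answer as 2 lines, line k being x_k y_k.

√91 = [9; 1,1,5,1,5,1,1,18, …], period ℓ=8 (even) → k=7
step 0: (9, 1)  from 9·(1,0) + (0,1)
step 1: (10, 1)  from 1·(9,1) + (1,0)
step 2: (19, 2)  from 1·(10,1) + (9,1)
…
step 6: (849, 89)  from 1·(725,76) + (124,13)
step 7: (1574, 165)  from 1·(849,89) + (725,76)
(x₁, y₁) = (1574, 165);  1574² − 91·165² = 1 ✓
(1574+165√91)^2 = 4954951 + 519420√91

1574 165
4954951 519420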